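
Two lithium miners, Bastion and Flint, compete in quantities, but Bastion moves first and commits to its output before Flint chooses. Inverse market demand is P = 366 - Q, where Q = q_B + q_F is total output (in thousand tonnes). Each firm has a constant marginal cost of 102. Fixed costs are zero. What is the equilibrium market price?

The follower Flint best-responds to any q_B: π_F = (366 - Q)q_F - 102q_F.
Follower FOC: 264 - q_B - 2q_F = 0, so q_F(q_B) = (264 - q_B)/2.
The leader anticipates this reaction. Substituting into P = 366 - Q gives P = 234 - (1/2)q_B, so π_B = (234 - (1/2)q_B)q_B - 102q_B.
Leader FOC: 132 - q_B = 0, so q_B = 132.
Then q_F = (264 - 132)/2 = 66.
Total output Q = 198, so price P = 366 - 198 = 168.

168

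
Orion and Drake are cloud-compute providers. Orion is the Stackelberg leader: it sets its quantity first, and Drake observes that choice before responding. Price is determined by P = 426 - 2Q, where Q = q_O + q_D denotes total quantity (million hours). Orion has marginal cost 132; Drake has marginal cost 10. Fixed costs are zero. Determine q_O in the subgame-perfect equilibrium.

43

Solve by backward induction. Given q_O, the follower Drake maximises π_D = (426 - 2q_O - 2q_D)q_D - 10q_D.
Setting the follower's marginal profit to zero, 416 - 2q_O - 4q_D = 0, i.e. q_D = (416 - 2q_O)/4.
Orion substitutes q_D(q_O) into its own profit: π_O = q_O(426 - 2q_O - (416 - 2q_O)/2) - 132q_O = (218 - q_O)q_O - 132q_O.
The leader's first-order condition 86 - 2q_O = 0 yields q_O = 43.
Then q_D = (416 - 2·43)/4 = 165/2.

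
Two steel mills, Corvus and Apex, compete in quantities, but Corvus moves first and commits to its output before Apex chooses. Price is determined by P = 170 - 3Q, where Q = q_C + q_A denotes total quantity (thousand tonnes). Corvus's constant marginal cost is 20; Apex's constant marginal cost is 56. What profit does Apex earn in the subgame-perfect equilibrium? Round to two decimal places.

The follower Apex best-responds to any q_C: π_A = (170 - 3Q)q_A - 56q_A.
Setting the follower's marginal profit to zero, 114 - 3q_C - 6q_A = 0, i.e. q_A = (114 - 3q_C)/6.
Corvus substitutes q_A(q_C) into its own profit: π_C = q_C(170 - 3q_C - (114 - 3q_C)/2) - 20q_C = (113 - (3/2)q_C)q_C - 20q_C.
Maximising: ∂π_C/∂q_C = 93 - 3q_C = 0, giving q_C = 31.
Then q_A = (114 - 3·31)/6 = 7/2.
Price P = 170 - 3·(69/2) = 133/2.
Apex's profit: (133/2 - 56)·(7/2) = 147/4.

36.75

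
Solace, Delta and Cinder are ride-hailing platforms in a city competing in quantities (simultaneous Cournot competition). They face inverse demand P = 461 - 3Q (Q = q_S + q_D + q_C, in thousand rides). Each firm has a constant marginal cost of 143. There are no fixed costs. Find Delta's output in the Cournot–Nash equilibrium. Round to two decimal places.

26.50

Each firm earns π_i = (461 - 3Q)q_i - 143q_i.
Setting ∂π_i/∂q_i = 0 with rivals' quantities fixed: 318 - 6q_i - 3·Σ_{j≠i} q_j = 0.
With identical firms every q_j equals q_i, so Σ_{j≠i} q_j = 2q_i and 318 = 12q_i, giving q_i = 53/2.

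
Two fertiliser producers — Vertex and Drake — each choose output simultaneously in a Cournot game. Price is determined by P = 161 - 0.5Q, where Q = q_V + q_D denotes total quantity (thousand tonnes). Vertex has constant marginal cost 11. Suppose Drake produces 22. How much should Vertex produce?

139

With the rival's output fixed at 22, Vertex's profit is π_V = (161 - (1/2)·22 - (1/2)q_V)q_V - (11q_V) = (150 - (1/2)q_V)q_V - (11q_V).
∂π_V/∂q_V = 139 - q_V = 0, so q_V = 139.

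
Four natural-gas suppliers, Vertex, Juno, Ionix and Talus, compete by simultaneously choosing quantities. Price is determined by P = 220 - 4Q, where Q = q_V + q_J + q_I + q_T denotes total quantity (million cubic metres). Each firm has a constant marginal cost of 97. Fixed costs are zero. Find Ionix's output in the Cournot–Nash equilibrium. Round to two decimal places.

A representative firm's profit is π_i = q_i(220 - 4Q) - 97q_i.
First-order condition (treating rivals' output as given): 123 - 8q_i - 4·Σ_{j≠i} q_j = 0.
With identical firms every q_j equals q_i, so Σ_{j≠i} q_j = 3q_i and 123 = 20q_i, giving q_i = 123/20.

6.15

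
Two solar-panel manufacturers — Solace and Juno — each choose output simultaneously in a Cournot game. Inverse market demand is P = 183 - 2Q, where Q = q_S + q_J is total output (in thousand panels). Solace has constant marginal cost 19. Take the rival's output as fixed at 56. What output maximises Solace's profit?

With the rival's output fixed at 56, Solace's profit is π_S = (183 - 2·56 - 2q_S)q_S - (19q_S) = (71 - 2q_S)q_S - (19q_S).
∂π_S/∂q_S = 52 - 4q_S = 0, so q_S = 13.

13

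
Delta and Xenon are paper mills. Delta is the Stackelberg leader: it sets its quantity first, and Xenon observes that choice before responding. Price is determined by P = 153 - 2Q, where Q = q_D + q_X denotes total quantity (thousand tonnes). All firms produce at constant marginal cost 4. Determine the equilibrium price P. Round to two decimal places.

41.25

Solve by backward induction. Given q_D, the follower Xenon maximises π_X = (153 - 2q_D - 2q_X)q_X - 4q_X.
Follower FOC: 149 - 2q_D - 4q_X = 0, so q_X(q_D) = (149 - 2q_D)/4.
Delta substitutes q_X(q_D) into its own profit: π_D = q_D(153 - 2q_D - (149 - 2q_D)/2) - 4q_D = (157/2 - q_D)q_D - 4q_D.
Maximising: ∂π_D/∂q_D = 149/2 - 2q_D = 0, giving q_D = 149/4.
Then q_X = (149 - 2·(149/4))/4 = 149/8.
Total output Q = 447/8, so price P = 153 - 2·(447/8) = 165/4.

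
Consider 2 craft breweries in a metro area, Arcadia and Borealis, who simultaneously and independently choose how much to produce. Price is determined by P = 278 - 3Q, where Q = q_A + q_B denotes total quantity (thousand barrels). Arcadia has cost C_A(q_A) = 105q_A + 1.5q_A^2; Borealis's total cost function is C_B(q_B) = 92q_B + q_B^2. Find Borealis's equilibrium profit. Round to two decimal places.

Arcadia's profit: π_A = (278 - 3Q)q_A - (105q_A + (3/2)q_A²). Setting ∂π_A/∂q_A = 0: 173 - 9q_A - 3(q_B) = 0.
Borealis's profit: π_B = (278 - 3Q)q_B - (92q_B + q_B²). Setting ∂π_B/∂q_B = 0: 186 - 8q_B - 3(q_A) = 0.
So q_A = (173 - 3q_B)/9 and q_B = (186 - 3q_A)/8.
Solving the pair: q_A = 118/9, q_B = 55/3.
Price P = 278 - 3·(283/9) = 551/3.
Borealis's profit: (551/3)·(55/3) - 92·(55/3) - (55/3)² = 1344.4444.

1344.44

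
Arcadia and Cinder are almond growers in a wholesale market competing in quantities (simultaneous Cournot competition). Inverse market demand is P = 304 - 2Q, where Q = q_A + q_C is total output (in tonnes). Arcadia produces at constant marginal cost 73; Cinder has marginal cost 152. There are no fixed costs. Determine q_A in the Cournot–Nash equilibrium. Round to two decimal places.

51.67

Arcadia's profit: π_A = (304 - 2Q)q_A - (73q_A). Setting ∂π_A/∂q_A = 0: 231 - 4q_A - 2(q_C) = 0.
Cinder's profit: π_C = (304 - 2Q)q_C - (152q_C). Setting ∂π_C/∂q_C = 0: 152 - 4q_C - 2(q_A) = 0.
Rearranging gives the reaction functions q_A = (231 - 2q_C)/4 and q_C = (152 - 2q_A)/4.
Substituting one into the other gives q_A = 155/3 and q_C = 73/6.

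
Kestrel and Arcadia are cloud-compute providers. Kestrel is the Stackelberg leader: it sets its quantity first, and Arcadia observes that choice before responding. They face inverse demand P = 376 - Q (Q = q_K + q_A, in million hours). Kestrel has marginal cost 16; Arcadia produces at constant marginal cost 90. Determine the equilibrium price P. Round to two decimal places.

The follower Arcadia best-responds to any q_K: π_A = (376 - Q)q_A - 90q_A.
Setting the follower's marginal profit to zero, 286 - q_K - 2q_A = 0, i.e. q_A = (286 - q_K)/2.
The leader anticipates this reaction. Substituting into P = 376 - Q gives P = 233 - (1/2)q_K, so π_K = (233 - (1/2)q_K)q_K - 16q_K.
Leader FOC: 217 - q_K = 0, so q_K = 217.
Then q_A = (286 - 217)/2 = 69/2.
Total output Q = 503/2, so price P = 376 - 503/2 = 249/2.

124.50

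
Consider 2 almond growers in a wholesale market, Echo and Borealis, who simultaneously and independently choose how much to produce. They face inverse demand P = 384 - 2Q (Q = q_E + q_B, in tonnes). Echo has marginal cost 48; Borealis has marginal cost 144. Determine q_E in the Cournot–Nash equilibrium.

72

Echo's profit: π_E = (384 - 2Q)q_E - (48q_E). Setting ∂π_E/∂q_E = 0: 336 - 4q_E - 2(q_B) = 0.
Borealis's profit: π_B = (384 - 2Q)q_B - (144q_B). Setting ∂π_B/∂q_B = 0: 240 - 4q_B - 2(q_E) = 0.
So q_E = (336 - 2q_B)/4 and q_B = (240 - 2q_E)/4.
Substituting one into the other gives q_E = 72 and q_B = 24.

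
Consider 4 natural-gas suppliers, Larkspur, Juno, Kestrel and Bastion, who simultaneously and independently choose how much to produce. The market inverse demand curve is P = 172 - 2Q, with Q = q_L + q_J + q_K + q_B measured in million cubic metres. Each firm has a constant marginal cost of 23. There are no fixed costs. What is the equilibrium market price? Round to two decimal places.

52.80

Each firm earns π_i = (172 - 2Q)q_i - 23q_i.
First-order condition (treating rivals' output as given): 149 - 4q_i - 2·Σ_{j≠i} q_j = 0.
By symmetry each firm produces the same amount; substituting Σ_{j≠i} q_j = 3q_i yields q_i = 149/10.
Total output Q = 298/5, so price P = 172 - 2·(298/5) = 264/5.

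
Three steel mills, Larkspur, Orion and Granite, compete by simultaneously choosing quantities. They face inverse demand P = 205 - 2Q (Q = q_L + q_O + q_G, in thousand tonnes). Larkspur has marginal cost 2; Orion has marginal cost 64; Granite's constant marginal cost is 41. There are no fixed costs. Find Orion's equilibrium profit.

Larkspur's profit: π_L = (205 - 2Q)q_L - (2q_L). Setting ∂π_L/∂q_L = 0: 203 - 4q_L - 2(q_O + q_G) = 0.
Orion's first-order condition: 141 - 4q_O - 2(q_L + q_G) = 0.
Granite's first-order condition: 164 - 4q_G - 2(q_L + q_O) = 0.
Summing all 3 equations gives 508 − 8Q = 0, hence Q = 127/2.
Back-substituting: q_L = (203 − 127)/2 = 38, q_O = (141 − 127)/2 = 7, q_G = (164 − 127)/2 = 37/2.
Price P = 205 - 2·(127/2) = 78.
Orion's profit: (78 - 64)·7 = 98.

98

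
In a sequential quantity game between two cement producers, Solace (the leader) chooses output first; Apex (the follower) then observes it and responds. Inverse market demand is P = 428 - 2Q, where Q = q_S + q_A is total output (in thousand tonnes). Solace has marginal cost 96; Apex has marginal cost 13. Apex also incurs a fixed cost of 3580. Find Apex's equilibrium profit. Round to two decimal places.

6968.78

The follower Apex best-responds to any q_S: π_A = (428 - 2Q)q_A - 13q_A.
Follower FOC: 415 - 2q_S - 4q_A = 0, so q_A(q_S) = (415 - 2q_S)/4.
Solace substitutes q_A(q_S) into its own profit: π_S = q_S(428 - 2q_S - (415 - 2q_S)/2) - 96q_S = (441/2 - q_S)q_S - 96q_S.
Maximising: ∂π_S/∂q_S = 249/2 - 2q_S = 0, giving q_S = 249/4.
Then q_A = (415 - 2·(249/4))/4 = 581/8.
Price P = 428 - 2·(1079/8) = 633/4.
Apex's profit: (633/4 - 13)·(581/8) - 3580 = 6968.7813.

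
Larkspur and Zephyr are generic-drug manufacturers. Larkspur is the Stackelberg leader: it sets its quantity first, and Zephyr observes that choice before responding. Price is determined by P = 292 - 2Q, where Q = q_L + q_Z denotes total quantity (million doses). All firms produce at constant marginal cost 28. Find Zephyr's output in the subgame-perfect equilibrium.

33

The follower Zephyr best-responds to any q_L: π_Z = (292 - 2Q)q_Z - 28q_Z.
Setting the follower's marginal profit to zero, 264 - 2q_L - 4q_Z = 0, i.e. q_Z = (264 - 2q_L)/4.
The leader anticipates this reaction. Substituting into P = 292 - 2Q gives P = 160 - q_L, so π_L = (160 - q_L)q_L - 28q_L.
The leader's first-order condition 132 - 2q_L = 0 yields q_L = 66.
Then q_Z = (264 - 2·66)/4 = 33.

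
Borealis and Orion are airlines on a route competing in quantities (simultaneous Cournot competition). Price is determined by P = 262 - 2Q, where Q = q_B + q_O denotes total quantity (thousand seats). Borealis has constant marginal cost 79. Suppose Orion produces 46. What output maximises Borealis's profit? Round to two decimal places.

22.75

With the rival's output fixed at 46, Borealis's profit is π_B = (262 - 2·46 - 2q_B)q_B - (79q_B) = (170 - 2q_B)q_B - (79q_B).
∂π_B/∂q_B = 91 - 4q_B = 0, so q_B = 91/4.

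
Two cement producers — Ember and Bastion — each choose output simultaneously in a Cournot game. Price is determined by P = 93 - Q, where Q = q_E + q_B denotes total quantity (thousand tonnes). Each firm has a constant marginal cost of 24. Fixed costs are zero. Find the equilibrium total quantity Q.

46

A representative firm's profit is π_i = q_i(93 - Q) - 24q_i.
First-order condition (treating rivals' output as given): 69 - 2q_i - q_j = 0.
By symmetry each firm produces the same amount; substituting q_j = q_i yields q_i = 69/3 = 23.
Total output Q = 23 + 23 = 46.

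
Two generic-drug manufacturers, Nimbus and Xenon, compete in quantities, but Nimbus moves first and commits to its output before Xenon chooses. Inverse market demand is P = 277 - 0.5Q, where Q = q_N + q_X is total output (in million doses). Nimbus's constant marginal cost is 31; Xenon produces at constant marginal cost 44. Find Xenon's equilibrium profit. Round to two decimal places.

Solve by backward induction. Given q_N, the follower Xenon maximises π_X = (277 - (1/2)q_N - (1/2)q_X)q_X - 44q_X.
Follower FOC: 233 - (1/2)q_N - q_X = 0, so q_X(q_N) = (233 - (1/2)q_N).
Nimbus substitutes q_X(q_N) into its own profit: π_N = q_N(277 - (1/2)q_N - (233 - (1/2)q_N)/2) - 31q_N = (321/2 - (1/4)q_N)q_N - 31q_N.
Maximising: ∂π_N/∂q_N = 259/2 - (1/2)q_N = 0, giving q_N = 259.
Then q_X = (233 - (1/2)·259) = 207/2.
Price P = 277 - (1/2)·(725/2) = 383/4.
Xenon's profit: (383/4 - 44)·(207/2) = 5356.1250.

5356.13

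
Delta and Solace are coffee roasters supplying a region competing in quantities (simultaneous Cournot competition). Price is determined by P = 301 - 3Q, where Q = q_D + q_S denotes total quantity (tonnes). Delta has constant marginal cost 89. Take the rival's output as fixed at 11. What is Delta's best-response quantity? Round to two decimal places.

With the rival's output fixed at 11, Delta's profit is π_D = (301 - 3·11 - 3q_D)q_D - (89q_D) = (268 - 3q_D)q_D - (89q_D).
∂π_D/∂q_D = 179 - 6q_D = 0, so q_D = 179/6.

29.83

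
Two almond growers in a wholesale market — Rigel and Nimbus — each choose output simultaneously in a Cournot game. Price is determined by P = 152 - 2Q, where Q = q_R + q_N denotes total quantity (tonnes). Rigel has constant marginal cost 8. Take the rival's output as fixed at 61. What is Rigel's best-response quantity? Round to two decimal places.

With the rival's output fixed at 61, Rigel's profit is π_R = (152 - 2·61 - 2q_R)q_R - (8q_R) = (30 - 2q_R)q_R - (8q_R).
∂π_R/∂q_R = 22 - 4q_R = 0, so q_R = 11/2.

5.50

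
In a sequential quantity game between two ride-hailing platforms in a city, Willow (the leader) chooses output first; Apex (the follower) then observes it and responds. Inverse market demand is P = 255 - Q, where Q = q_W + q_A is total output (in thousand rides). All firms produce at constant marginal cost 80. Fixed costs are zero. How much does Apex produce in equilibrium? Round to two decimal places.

The follower Apex best-responds to any q_W: π_A = (255 - Q)q_A - 80q_A.
∂π_A/∂q_A = 175 - q_W - 2q_A = 0 gives the reaction function q_A = (175 - q_W)/2.
Willow substitutes q_A(q_W) into its own profit: π_W = q_W(255 - q_W - (175 - q_W)/2) - 80q_W = (335/2 - (1/2)q_W)q_W - 80q_W.
Leader FOC: 175/2 - q_W = 0, so q_W = 175/2.
Then q_A = (175 - 175/2)/2 = 175/4.

43.75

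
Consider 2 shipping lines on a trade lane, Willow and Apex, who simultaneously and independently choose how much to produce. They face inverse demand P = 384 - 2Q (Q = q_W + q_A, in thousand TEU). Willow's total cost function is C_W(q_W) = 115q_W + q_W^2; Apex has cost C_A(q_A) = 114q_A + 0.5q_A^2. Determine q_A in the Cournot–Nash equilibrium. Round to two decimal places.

41.62

Willow's profit: π_W = (384 - 2Q)q_W - (115q_W + q_W²). Setting ∂π_W/∂q_W = 0: 269 - 6q_W - 2(q_A) = 0.
Apex's profit: π_A = (384 - 2Q)q_A - (114q_A + (1/2)q_A²). Setting ∂π_A/∂q_A = 0: 270 - 5q_A - 2(q_W) = 0.
Best responses: q_W = (269 - 2q_A)/6, q_A = (270 - 2q_W)/5.
Solving the pair: q_W = 805/26, q_A = 541/13.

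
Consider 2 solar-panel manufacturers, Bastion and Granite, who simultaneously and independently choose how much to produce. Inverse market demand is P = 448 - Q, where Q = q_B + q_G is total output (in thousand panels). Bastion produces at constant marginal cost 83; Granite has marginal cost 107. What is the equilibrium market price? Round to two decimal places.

212.67

Bastion's profit: π_B = (448 - Q)q_B - (83q_B). Setting ∂π_B/∂q_B = 0: 365 - 2q_B - (q_G) = 0.
Granite's first-order condition: 341 - 2q_G - (q_B) = 0.
Rearranging gives the reaction functions q_B = (365 - q_G)/2 and q_G = (341 - q_B)/2.
Solving the pair: q_B = 389/3, q_G = 317/3.
Total output Q = 706/3, so price P = 448 - 706/3 = 638/3.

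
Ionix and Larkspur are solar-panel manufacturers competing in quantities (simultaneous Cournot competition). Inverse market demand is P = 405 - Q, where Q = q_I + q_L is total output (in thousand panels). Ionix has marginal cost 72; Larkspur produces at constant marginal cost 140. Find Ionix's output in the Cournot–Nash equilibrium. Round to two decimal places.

Ionix's profit: π_I = (405 - Q)q_I - (72q_I). Setting ∂π_I/∂q_I = 0: 333 - 2q_I - (q_L) = 0.
Larkspur's profit: π_L = (405 - Q)q_L - (140q_L). Setting ∂π_L/∂q_L = 0: 265 - 2q_L - (q_I) = 0.
Best responses: q_I = (333 - q_L)/2, q_L = (265 - q_I)/2.
Solving the pair: q_I = 401/3, q_L = 197/3.

133.67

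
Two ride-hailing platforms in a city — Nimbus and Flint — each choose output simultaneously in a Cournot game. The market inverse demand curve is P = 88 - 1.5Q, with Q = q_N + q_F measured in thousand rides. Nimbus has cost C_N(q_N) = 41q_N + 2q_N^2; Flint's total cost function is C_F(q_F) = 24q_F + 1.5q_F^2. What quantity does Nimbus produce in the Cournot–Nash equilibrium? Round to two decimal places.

4.68

Nimbus's profit: π_N = (88 - 1.5Q)q_N - (41q_N + 2q_N²). Setting ∂π_N/∂q_N = 0: 47 - 7q_N - (3/2)(q_F) = 0.
Flint's first-order condition: 64 - 6q_F - (3/2)(q_N) = 0.
So q_N = (47 - (3/2)q_F)/7 and q_F = (64 - (3/2)q_N)/6.
Substituting one into the other gives q_N = 248/53 and q_F = 1510/159.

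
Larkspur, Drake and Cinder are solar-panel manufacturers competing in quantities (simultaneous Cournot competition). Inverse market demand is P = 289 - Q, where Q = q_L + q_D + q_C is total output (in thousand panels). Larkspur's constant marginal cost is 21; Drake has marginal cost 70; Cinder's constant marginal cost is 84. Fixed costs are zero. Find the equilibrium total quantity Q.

173

Larkspur's profit: π_L = (289 - Q)q_L - (21q_L). Setting ∂π_L/∂q_L = 0: 268 - 2q_L - (q_D + q_C) = 0.
Drake's first-order condition: 219 - 2q_D - (q_L + q_C) = 0.
Cinder's first-order condition: 205 - 2q_C - (q_L + q_D) = 0.
Adding the 3 first-order conditions: 692 − 4Q = 0, so Q = 173.
Back-substituting: q_L = (268 − 173) = 95, q_D = (219 − 173) = 46, q_C = (205 − 173) = 32.
Total output Q = 95 + 46 + 32 = 173.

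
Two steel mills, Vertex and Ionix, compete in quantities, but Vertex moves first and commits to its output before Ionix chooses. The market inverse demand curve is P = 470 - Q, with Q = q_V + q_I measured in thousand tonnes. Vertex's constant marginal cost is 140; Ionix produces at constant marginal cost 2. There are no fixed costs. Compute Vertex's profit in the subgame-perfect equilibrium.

The follower Ionix best-responds to any q_V: π_I = (470 - Q)q_I - 2q_I.
Follower FOC: 468 - q_V - 2q_I = 0, so q_I(q_V) = (468 - q_V)/2.
The leader anticipates this reaction. Substituting into P = 470 - Q gives P = 236 - (1/2)q_V, so π_V = (236 - (1/2)q_V)q_V - 140q_V.
Maximising: ∂π_V/∂q_V = 96 - q_V = 0, giving q_V = 96.
Then q_I = (468 - 96)/2 = 186.
Price P = 470 - 282 = 188.
Vertex's profit: (188 - 140)·96 = 4608.

4608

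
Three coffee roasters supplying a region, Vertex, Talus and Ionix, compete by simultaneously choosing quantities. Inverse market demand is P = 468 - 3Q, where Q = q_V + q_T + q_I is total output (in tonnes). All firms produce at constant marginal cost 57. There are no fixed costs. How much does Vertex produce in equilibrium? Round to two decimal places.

Each firm earns π_i = (468 - 3Q)q_i - 57q_i.
Setting ∂π_i/∂q_i = 0 with rivals' quantities fixed: 411 - 6q_i - 3·Σ_{j≠i} q_j = 0.
By symmetry each firm produces the same amount; substituting Σ_{j≠i} q_j = 2q_i yields q_i = 411/12 = 137/4.

34.25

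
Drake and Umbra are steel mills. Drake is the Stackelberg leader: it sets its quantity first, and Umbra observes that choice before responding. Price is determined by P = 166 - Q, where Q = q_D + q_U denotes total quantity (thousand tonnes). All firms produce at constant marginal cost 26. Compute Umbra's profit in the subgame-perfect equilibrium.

1225

The follower Umbra best-responds to any q_D: π_U = (166 - Q)q_U - 26q_U.
Setting the follower's marginal profit to zero, 140 - q_D - 2q_U = 0, i.e. q_U = (140 - q_D)/2.
Drake substitutes q_U(q_D) into its own profit: π_D = q_D(166 - q_D - (140 - q_D)/2) - 26q_D = (96 - (1/2)q_D)q_D - 26q_D.
The leader's first-order condition 70 - q_D = 0 yields q_D = 70.
Then q_U = (140 - 70)/2 = 35.
Price P = 166 - 105 = 61.
Umbra's profit: (61 - 26)·35 = 1225.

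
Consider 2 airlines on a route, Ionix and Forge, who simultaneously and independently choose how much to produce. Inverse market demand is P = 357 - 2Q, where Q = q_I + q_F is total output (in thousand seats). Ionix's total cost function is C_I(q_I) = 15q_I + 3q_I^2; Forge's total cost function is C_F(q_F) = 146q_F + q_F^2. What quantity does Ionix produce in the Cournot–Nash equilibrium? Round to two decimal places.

29.11

Ionix's profit: π_I = (357 - 2Q)q_I - (15q_I + 3q_I²). Setting ∂π_I/∂q_I = 0: 342 - 10q_I - 2(q_F) = 0.
Forge's first-order condition: 211 - 6q_F - 2(q_I) = 0.
Best responses: q_I = (342 - 2q_F)/10, q_F = (211 - 2q_I)/6.
Solving the pair: q_I = 815/28, q_F = 713/28.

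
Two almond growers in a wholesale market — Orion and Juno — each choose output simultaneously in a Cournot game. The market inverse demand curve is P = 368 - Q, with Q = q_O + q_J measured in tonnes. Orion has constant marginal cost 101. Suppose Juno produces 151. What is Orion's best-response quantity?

With the rival's output fixed at 151, Orion's profit is π_O = (368 - 151 - q_O)q_O - (101q_O) = (217 - q_O)q_O - (101q_O).
∂π_O/∂q_O = 116 - 2q_O = 0, so q_O = 58.

58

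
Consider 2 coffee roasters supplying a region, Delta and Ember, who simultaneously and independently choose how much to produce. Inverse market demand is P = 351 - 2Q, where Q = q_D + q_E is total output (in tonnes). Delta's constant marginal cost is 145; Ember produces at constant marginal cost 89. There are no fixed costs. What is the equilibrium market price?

Delta's profit: π_D = (351 - 2Q)q_D - (145q_D). Setting ∂π_D/∂q_D = 0: 206 - 4q_D - 2(q_E) = 0.
Ember's first-order condition: 262 - 4q_E - 2(q_D) = 0.
Best responses: q_D = (206 - 2q_E)/4, q_E = (262 - 2q_D)/4.
Substituting one into the other gives q_D = 25 and q_E = 53.
Total output Q = 78, so price P = 351 - 2·78 = 195.

195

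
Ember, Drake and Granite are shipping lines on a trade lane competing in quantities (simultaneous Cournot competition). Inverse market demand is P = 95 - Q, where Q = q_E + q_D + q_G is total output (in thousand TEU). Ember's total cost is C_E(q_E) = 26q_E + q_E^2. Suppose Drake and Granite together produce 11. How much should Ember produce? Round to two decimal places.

14.50

With rivals' combined output fixed at 11, Ember's profit is π_E = (95 - 11 - q_E)q_E - (26q_E + q_E²) = (84 - q_E)q_E - (26q_E + q_E²).
∂π_E/∂q_E = 58 - 4q_E = 0, so q_E = 29/2.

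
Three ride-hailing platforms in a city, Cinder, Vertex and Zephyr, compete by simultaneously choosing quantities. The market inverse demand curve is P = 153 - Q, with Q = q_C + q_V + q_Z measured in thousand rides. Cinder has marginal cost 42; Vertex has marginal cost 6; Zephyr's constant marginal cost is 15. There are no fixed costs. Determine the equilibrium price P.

54

Cinder's profit: π_C = (153 - Q)q_C - (42q_C). Setting ∂π_C/∂q_C = 0: 111 - 2q_C - (q_V + q_Z) = 0.
Vertex's first-order condition: 147 - 2q_V - (q_C + q_Z) = 0.
Zephyr's profit: π_Z = (153 - Q)q_Z - (15q_Z). Setting ∂π_Z/∂q_Z = 0: 138 - 2q_Z - (q_C + q_V) = 0.
Adding the 3 conditions: 396 − 2Q − 2Q = 0, i.e. Q = 99.
Back-substituting: q_C = (111 − 99) = 12, q_V = (147 − 99) = 48, q_Z = (138 − 99) = 39.
Total output Q = 99, so price P = 153 - 99 = 54.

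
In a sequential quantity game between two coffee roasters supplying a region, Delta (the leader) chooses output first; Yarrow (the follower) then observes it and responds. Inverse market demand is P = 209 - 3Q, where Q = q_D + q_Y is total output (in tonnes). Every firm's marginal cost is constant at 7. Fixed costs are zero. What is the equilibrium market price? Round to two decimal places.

57.50

Solve by backward induction. Given q_D, the follower Yarrow maximises π_Y = (209 - 3q_D - 3q_Y)q_Y - 7q_Y.
Follower FOC: 202 - 3q_D - 6q_Y = 0, so q_Y(q_D) = (202 - 3q_D)/6.
The leader anticipates this reaction. Substituting into P = 209 - 3Q gives P = 108 - (3/2)q_D, so π_D = (108 - (3/2)q_D)q_D - 7q_D.
Leader FOC: 101 - 3q_D = 0, so q_D = 101/3.
Then q_Y = (202 - 3·(101/3))/6 = 101/6.
Total output Q = 101/2, so price P = 209 - 3·(101/2) = 115/2.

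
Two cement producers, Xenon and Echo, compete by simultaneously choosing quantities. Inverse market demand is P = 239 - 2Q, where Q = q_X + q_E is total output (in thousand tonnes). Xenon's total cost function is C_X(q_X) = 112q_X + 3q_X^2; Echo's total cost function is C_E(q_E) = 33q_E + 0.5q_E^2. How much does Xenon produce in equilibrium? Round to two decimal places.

Xenon's profit: π_X = (239 - 2Q)q_X - (112q_X + 3q_X²). Setting ∂π_X/∂q_X = 0: 127 - 10q_X - 2(q_E) = 0.
Echo's first-order condition: 206 - 5q_E - 2(q_X) = 0.
So q_X = (127 - 2q_E)/10 and q_E = (206 - 2q_X)/5.
Solving the pair: q_X = 223/46, q_E = 903/23.

4.85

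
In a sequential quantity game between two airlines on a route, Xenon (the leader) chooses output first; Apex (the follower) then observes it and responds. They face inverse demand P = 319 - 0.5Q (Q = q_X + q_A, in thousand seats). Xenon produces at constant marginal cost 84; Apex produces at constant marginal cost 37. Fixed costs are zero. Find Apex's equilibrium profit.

17672

Solve by backward induction. Given q_X, the follower Apex maximises π_A = (319 - (1/2)q_X - (1/2)q_A)q_A - 37q_A.
Follower FOC: 282 - (1/2)q_X - q_A = 0, so q_A(q_X) = (282 - (1/2)q_X).
Xenon substitutes q_A(q_X) into its own profit: π_X = q_X(319 - (1/2)q_X - (282 - (1/2)q_X)/2) - 84q_X = (178 - (1/4)q_X)q_X - 84q_X.
The leader's first-order condition 94 - (1/2)q_X = 0 yields q_X = 188.
Then q_A = (282 - (1/2)·188) = 188.
Price P = 319 - (1/2)·376 = 131.
Apex's profit: (131 - 37)·188 = 17672.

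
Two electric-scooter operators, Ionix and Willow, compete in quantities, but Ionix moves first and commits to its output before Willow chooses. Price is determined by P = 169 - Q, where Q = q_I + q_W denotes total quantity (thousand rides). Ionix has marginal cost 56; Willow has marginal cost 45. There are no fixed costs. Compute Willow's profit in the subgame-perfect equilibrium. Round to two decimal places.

1332.25

Solve by backward induction. Given q_I, the follower Willow maximises π_W = (169 - q_I - q_W)q_W - 45q_W.
∂π_W/∂q_W = 124 - q_I - 2q_W = 0 gives the reaction function q_W = (124 - q_I)/2.
The leader anticipates this reaction. Substituting into P = 169 - Q gives P = 107 - (1/2)q_I, so π_I = (107 - (1/2)q_I)q_I - 56q_I.
Maximising: ∂π_I/∂q_I = 51 - q_I = 0, giving q_I = 51.
Then q_W = (124 - 51)/2 = 73/2.
Price P = 169 - 175/2 = 163/2.
Willow's profit: (163/2 - 45)·(73/2) = 1332.2500.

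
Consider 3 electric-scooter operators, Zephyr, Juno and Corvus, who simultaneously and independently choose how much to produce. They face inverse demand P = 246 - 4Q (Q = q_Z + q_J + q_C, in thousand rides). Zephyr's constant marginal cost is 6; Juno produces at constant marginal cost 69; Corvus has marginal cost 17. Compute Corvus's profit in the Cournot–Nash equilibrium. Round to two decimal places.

1139.06

Zephyr's profit: π_Z = (246 - 4Q)q_Z - (6q_Z). Setting ∂π_Z/∂q_Z = 0: 240 - 8q_Z - 4(q_J + q_C) = 0.
Juno's first-order condition: 177 - 8q_J - 4(q_Z + q_C) = 0.
Corvus's first-order condition: 229 - 8q_C - 4(q_Z + q_J) = 0.
Adding the 3 first-order conditions: 646 − 16Q = 0, so Q = 323/8.
Back-substituting: q_Z = (240 − 323/2)/4 = 157/8, q_J = (177 − 323/2)/4 = 31/8, q_C = (229 − 323/2)/4 = 135/8.
Price P = 246 - 4·(323/8) = 169/2.
Corvus's profit: (169/2 - 17)·(135/8) = 1139.0625.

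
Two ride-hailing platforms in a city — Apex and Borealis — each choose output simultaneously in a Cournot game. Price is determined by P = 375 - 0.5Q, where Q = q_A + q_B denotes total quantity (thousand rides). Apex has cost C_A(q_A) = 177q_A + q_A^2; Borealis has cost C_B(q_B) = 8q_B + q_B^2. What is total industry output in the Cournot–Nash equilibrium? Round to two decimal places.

161.43

Apex's profit: π_A = (375 - 0.5Q)q_A - (177q_A + q_A²). Setting ∂π_A/∂q_A = 0: 198 - 3q_A - (1/2)(q_B) = 0.
Borealis's profit: π_B = (375 - 0.5Q)q_B - (8q_B + q_B²). Setting ∂π_B/∂q_B = 0: 367 - 3q_B - (1/2)(q_A) = 0.
Rearranging gives the reaction functions q_A = (198 - (1/2)q_B)/3 and q_B = (367 - (1/2)q_A)/3.
Substituting one into the other gives q_A = 1642/35 and q_B = 114.5143.
Total output Q = 1642/35 + 114.5143 = 1130/7.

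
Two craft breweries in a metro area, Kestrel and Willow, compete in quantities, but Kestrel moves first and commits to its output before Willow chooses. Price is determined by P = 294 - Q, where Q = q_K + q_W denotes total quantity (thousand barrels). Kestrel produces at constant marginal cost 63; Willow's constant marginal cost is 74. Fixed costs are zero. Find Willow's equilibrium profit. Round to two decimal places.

2450.25

Solve by backward induction. Given q_K, the follower Willow maximises π_W = (294 - q_K - q_W)q_W - 74q_W.
Follower FOC: 220 - q_K - 2q_W = 0, so q_W(q_K) = (220 - q_K)/2.
The leader anticipates this reaction. Substituting into P = 294 - Q gives P = 184 - (1/2)q_K, so π_K = (184 - (1/2)q_K)q_K - 63q_K.
The leader's first-order condition 121 - q_K = 0 yields q_K = 121.
Then q_W = (220 - 121)/2 = 99/2.
Price P = 294 - 341/2 = 247/2.
Willow's profit: (247/2 - 74)·(99/2) = 2450.2500.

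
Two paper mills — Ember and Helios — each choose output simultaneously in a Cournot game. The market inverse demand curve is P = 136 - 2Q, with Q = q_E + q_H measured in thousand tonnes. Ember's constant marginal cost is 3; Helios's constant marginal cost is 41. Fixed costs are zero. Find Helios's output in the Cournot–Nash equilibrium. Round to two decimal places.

Ember's profit: π_E = (136 - 2Q)q_E - (3q_E). Setting ∂π_E/∂q_E = 0: 133 - 4q_E - 2(q_H) = 0.
Helios's first-order condition: 95 - 4q_H - 2(q_E) = 0.
Rearranging gives the reaction functions q_E = (133 - 2q_H)/4 and q_H = (95 - 2q_E)/4.
Solving the pair: q_E = 57/2, q_H = 19/2.

9.50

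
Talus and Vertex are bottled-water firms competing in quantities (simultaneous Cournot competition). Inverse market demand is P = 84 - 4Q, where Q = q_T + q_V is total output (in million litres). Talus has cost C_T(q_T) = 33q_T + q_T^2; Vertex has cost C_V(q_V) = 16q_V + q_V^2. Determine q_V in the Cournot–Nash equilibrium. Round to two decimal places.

5.67

Talus's profit: π_T = (84 - 4Q)q_T - (33q_T + q_T²). Setting ∂π_T/∂q_T = 0: 51 - 10q_T - 4(q_V) = 0.
Vertex's first-order condition: 68 - 10q_V - 4(q_T) = 0.
Best responses: q_T = (51 - 4q_V)/10, q_V = (68 - 4q_T)/10.
Solving the pair: q_T = 17/6, q_V = 17/3.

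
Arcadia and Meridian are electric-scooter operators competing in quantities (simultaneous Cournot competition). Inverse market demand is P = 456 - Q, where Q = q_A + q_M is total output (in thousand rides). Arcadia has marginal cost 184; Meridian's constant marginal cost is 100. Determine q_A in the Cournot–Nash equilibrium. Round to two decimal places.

62.67

Arcadia's profit: π_A = (456 - Q)q_A - (184q_A). Setting ∂π_A/∂q_A = 0: 272 - 2q_A - (q_M) = 0.
Meridian's profit: π_M = (456 - Q)q_M - (100q_M). Setting ∂π_M/∂q_M = 0: 356 - 2q_M - (q_A) = 0.
Best responses: q_A = (272 - q_M)/2, q_M = (356 - q_A)/2.
Solving the pair: q_A = 188/3, q_M = 440/3.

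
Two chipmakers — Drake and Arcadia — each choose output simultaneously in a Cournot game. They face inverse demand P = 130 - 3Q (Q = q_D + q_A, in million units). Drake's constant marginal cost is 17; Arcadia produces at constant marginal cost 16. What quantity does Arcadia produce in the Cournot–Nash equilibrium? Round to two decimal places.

Drake's profit: π_D = (130 - 3Q)q_D - (17q_D). Setting ∂π_D/∂q_D = 0: 113 - 6q_D - 3(q_A) = 0.
Arcadia's first-order condition: 114 - 6q_A - 3(q_D) = 0.
Best responses: q_D = (113 - 3q_A)/6, q_A = (114 - 3q_D)/6.
Substituting one into the other gives q_D = 112/9 and q_A = 115/9.

12.78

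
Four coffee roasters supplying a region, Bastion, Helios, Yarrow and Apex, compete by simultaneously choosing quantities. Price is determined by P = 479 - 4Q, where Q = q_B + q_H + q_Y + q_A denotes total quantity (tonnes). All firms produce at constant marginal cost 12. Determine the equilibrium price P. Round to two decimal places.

105.40

Each firm earns π_i = (479 - 4Q)q_i - 12q_i.
Setting ∂π_i/∂q_i = 0 with rivals' quantities fixed: 467 - 8q_i - 4·Σ_{j≠i} q_j = 0.
With identical firms every q_j equals q_i, so Σ_{j≠i} q_j = 3q_i and 467 = 20q_i, giving q_i = 467/20.
Total output Q = 467/5, so price P = 479 - 4·(467/5) = 527/5.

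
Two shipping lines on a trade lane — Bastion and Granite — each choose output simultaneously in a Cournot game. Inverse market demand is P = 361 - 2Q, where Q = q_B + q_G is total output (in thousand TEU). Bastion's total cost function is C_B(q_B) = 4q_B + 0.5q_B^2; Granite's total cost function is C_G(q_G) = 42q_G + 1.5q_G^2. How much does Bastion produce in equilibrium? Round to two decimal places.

60.03

Bastion's profit: π_B = (361 - 2Q)q_B - (4q_B + (1/2)q_B²). Setting ∂π_B/∂q_B = 0: 357 - 5q_B - 2(q_G) = 0.
Granite's first-order condition: 319 - 7q_G - 2(q_B) = 0.
Best responses: q_B = (357 - 2q_G)/5, q_G = (319 - 2q_B)/7.
Substituting one into the other gives q_B = 1861/31 and q_G = 881/31.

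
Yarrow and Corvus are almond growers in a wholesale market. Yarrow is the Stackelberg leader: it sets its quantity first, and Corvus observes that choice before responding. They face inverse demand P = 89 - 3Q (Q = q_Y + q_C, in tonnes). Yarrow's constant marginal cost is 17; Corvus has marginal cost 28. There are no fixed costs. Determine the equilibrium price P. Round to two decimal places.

Solve by backward induction. Given q_Y, the follower Corvus maximises π_C = (89 - 3q_Y - 3q_C)q_C - 28q_C.
Setting the follower's marginal profit to zero, 61 - 3q_Y - 6q_C = 0, i.e. q_C = (61 - 3q_Y)/6.
The leader anticipates this reaction. Substituting into P = 89 - 3Q gives P = 117/2 - (3/2)q_Y, so π_Y = (117/2 - (3/2)q_Y)q_Y - 17q_Y.
Leader FOC: 83/2 - 3q_Y = 0, so q_Y = 83/6.
Then q_C = (61 - 3·(83/6))/6 = 13/4.
Total output Q = 205/12, so price P = 89 - 3·(205/12) = 151/4.

37.75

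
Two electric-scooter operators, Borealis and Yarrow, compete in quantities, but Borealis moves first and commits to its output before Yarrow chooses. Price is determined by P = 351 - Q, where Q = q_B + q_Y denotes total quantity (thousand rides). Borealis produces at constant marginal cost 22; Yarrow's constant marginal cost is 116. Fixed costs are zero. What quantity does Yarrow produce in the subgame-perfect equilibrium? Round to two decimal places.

11.75

Solve by backward induction. Given q_B, the follower Yarrow maximises π_Y = (351 - q_B - q_Y)q_Y - 116q_Y.
Setting the follower's marginal profit to zero, 235 - q_B - 2q_Y = 0, i.e. q_Y = (235 - q_B)/2.
The leader anticipates this reaction. Substituting into P = 351 - Q gives P = 467/2 - (1/2)q_B, so π_B = (467/2 - (1/2)q_B)q_B - 22q_B.
Leader FOC: 423/2 - q_B = 0, so q_B = 423/2.
Then q_Y = (235 - 423/2)/2 = 47/4.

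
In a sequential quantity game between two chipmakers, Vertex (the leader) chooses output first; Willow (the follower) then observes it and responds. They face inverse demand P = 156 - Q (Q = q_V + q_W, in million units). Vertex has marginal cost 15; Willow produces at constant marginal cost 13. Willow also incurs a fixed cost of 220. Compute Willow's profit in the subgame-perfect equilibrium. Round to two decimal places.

Solve by backward induction. Given q_V, the follower Willow maximises π_W = (156 - q_V - q_W)q_W - 13q_W.
∂π_W/∂q_W = 143 - q_V - 2q_W = 0 gives the reaction function q_W = (143 - q_V)/2.
Vertex substitutes q_W(q_V) into its own profit: π_V = q_V(156 - q_V - (143 - q_V)/2) - 15q_V = (169/2 - (1/2)q_V)q_V - 15q_V.
Leader FOC: 139/2 - q_V = 0, so q_V = 139/2.
Then q_W = (143 - 139/2)/2 = 147/4.
Price P = 156 - 425/4 = 199/4.
Willow's profit: (199/4 - 13)·(147/4) - 220 = 1130.5625.

1130.56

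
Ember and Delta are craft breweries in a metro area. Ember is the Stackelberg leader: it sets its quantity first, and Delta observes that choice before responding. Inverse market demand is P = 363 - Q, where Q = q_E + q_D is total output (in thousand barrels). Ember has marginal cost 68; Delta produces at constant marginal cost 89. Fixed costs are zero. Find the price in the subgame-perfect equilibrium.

147

Solve by backward induction. Given q_E, the follower Delta maximises π_D = (363 - q_E - q_D)q_D - 89q_D.
∂π_D/∂q_D = 274 - q_E - 2q_D = 0 gives the reaction function q_D = (274 - q_E)/2.
Ember substitutes q_D(q_E) into its own profit: π_E = q_E(363 - q_E - (274 - q_E)/2) - 68q_E = (226 - (1/2)q_E)q_E - 68q_E.
Leader FOC: 158 - q_E = 0, so q_E = 158.
Then q_D = (274 - 158)/2 = 58.
Total output Q = 216, so price P = 363 - 216 = 147.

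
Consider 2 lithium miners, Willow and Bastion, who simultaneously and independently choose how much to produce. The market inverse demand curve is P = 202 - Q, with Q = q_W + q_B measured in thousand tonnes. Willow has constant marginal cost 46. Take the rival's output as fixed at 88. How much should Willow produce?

34

With the rival's output fixed at 88, Willow's profit is π_W = (202 - 88 - q_W)q_W - (46q_W) = (114 - q_W)q_W - (46q_W).
∂π_W/∂q_W = 68 - 2q_W = 0, so q_W = 34.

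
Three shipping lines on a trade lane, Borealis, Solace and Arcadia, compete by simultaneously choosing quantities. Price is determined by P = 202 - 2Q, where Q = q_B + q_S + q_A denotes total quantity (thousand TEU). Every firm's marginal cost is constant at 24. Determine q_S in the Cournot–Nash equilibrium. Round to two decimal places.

Each firm earns π_i = (202 - 2Q)q_i - 24q_i.
First-order condition (treating rivals' output as given): 178 - 4q_i - 2·Σ_{j≠i} q_j = 0.
By symmetry each firm produces the same amount; substituting Σ_{j≠i} q_j = 2q_i yields q_i = 178/8 = 89/4.

22.25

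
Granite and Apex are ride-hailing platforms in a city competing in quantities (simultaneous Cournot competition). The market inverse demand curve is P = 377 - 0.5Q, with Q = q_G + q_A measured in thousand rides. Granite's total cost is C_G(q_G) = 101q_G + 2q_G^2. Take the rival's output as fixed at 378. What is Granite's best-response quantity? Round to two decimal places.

With the rival's output fixed at 378, Granite's profit is π_G = (377 - (1/2)·378 - (1/2)q_G)q_G - (101q_G + 2q_G²) = (188 - (1/2)q_G)q_G - (101q_G + 2q_G²).
∂π_G/∂q_G = 87 - 5q_G = 0, so q_G = 87/5.

17.40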